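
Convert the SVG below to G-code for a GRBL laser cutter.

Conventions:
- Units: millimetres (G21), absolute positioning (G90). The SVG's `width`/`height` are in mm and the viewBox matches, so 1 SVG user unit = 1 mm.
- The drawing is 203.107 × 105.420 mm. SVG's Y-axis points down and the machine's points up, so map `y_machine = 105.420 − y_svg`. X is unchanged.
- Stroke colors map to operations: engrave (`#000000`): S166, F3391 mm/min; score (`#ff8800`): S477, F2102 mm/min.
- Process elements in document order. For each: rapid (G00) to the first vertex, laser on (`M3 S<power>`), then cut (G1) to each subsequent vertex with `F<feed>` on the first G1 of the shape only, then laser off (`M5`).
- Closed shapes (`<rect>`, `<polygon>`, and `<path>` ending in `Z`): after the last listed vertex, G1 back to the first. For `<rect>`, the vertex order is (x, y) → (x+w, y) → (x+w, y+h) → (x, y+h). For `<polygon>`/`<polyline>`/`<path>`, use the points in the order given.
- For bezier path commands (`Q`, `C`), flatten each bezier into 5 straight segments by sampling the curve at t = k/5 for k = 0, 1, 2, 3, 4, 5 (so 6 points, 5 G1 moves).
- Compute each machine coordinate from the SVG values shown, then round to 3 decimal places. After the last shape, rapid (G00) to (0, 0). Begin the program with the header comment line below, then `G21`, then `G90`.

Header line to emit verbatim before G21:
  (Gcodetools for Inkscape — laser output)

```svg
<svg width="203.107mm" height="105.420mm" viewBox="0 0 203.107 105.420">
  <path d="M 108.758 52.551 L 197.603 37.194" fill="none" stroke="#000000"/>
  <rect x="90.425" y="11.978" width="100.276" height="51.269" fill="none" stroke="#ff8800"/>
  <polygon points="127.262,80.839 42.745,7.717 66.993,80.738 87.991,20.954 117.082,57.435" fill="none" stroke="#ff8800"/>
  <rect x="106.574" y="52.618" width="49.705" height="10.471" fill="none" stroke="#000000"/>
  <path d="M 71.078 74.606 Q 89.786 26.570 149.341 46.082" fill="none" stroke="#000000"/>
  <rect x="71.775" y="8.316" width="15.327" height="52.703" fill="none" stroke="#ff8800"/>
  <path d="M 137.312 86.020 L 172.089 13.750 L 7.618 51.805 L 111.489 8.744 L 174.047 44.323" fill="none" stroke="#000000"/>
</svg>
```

1 u = 1 mm; y_m = 105.420 − y.

[1] `<path>` line segment, #000000→engrave S166 F3391: (108.758,52.869) → (197.603,68.226)

[2] `<rect>` rectangle, #ff8800→score S477 F2102: (90.425,93.442) → (190.701,93.442) → (190.701,42.173) → (90.425,42.173) → (90.425,93.442) (closed)

[3] `<polygon>` closed polygon, #ff8800→score S477 F2102: (127.262,24.581) → (42.745,97.703) → (66.993,24.682) → (87.991,84.466) → (117.082,47.985) → (127.262,24.581) (closed)

[4] `<rect>` rectangle, #000000→engrave S166 F3391: (106.574,52.802) → (156.279,52.802) → (156.279,42.331) → (106.574,42.331) → (106.574,52.802) (closed)

[5] `<path>` quadratic bezier, #000000→engrave S166 F3391: (71.078,30.814) → (80.195,47.326) → (92.580,58.435) → (108.233,64.140) → (127.153,64.441) → (149.341,59.338)

[6] `<rect>` rectangle, #ff8800→score S477 F2102: (71.775,97.104) → (87.102,97.104) → (87.102,44.401) → (71.775,44.401) → (71.775,97.104) (closed)

[7] `<path>` open polyline, #000000→engrave S166 F3391: (137.312,19.400) → (172.089,91.670) → (7.618,53.615) → (111.489,96.676) → (174.047,61.097)

(Gcodetools for Inkscape — laser output)
G21
G90
G00 X108.758 Y52.869
M3 S166
G1 X197.603 Y68.226 F3391
M5
G00 X90.425 Y93.442
M3 S477
G1 X190.701 Y93.442 F2102
G1 X190.701 Y42.173
G1 X90.425 Y42.173
G1 X90.425 Y93.442
M5
G00 X127.262 Y24.581
M3 S477
G1 X42.745 Y97.703 F2102
G1 X66.993 Y24.682
G1 X87.991 Y84.466
G1 X117.082 Y47.985
G1 X127.262 Y24.581
M5
G00 X106.574 Y52.802
M3 S166
G1 X156.279 Y52.802 F3391
G1 X156.279 Y42.331
G1 X106.574 Y42.331
G1 X106.574 Y52.802
M5
G00 X71.078 Y30.814
M3 S166
G1 X80.195 Y47.326 F3391
G1 X92.580 Y58.435
G1 X108.233 Y64.140
G1 X127.153 Y64.441
G1 X149.341 Y59.338
M5
G00 X71.775 Y97.104
M3 S477
G1 X87.102 Y97.104 F2102
G1 X87.102 Y44.401
G1 X71.775 Y44.401
G1 X71.775 Y97.104
M5
G00 X137.312 Y19.400
M3 S166
G1 X172.089 Y91.670 F3391
G1 X7.618 Y53.615
G1 X111.489 Y96.676
G1 X174.047 Y61.097
M5
G00 X0.000 Y0.000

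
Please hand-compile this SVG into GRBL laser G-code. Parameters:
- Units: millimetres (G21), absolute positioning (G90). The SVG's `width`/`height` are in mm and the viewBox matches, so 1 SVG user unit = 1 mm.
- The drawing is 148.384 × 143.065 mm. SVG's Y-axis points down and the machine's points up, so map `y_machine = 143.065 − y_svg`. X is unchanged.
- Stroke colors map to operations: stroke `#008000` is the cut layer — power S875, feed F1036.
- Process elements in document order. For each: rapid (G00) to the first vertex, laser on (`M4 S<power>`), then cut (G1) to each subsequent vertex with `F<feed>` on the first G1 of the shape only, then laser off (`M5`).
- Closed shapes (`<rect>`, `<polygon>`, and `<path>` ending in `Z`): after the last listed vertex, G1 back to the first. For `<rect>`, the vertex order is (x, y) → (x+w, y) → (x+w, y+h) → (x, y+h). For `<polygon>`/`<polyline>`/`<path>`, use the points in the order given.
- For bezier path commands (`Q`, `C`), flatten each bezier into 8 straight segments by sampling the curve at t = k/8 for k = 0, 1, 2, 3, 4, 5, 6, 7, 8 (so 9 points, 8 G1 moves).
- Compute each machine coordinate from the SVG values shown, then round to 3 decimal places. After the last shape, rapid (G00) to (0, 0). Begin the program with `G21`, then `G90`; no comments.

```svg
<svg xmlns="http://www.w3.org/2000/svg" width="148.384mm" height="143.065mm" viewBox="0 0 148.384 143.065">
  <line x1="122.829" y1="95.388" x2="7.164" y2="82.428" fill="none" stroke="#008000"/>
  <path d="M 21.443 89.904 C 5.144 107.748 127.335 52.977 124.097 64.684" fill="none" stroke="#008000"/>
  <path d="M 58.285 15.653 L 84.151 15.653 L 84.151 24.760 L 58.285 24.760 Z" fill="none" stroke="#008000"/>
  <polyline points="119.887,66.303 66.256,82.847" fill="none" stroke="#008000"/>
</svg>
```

G21
G90
G00 X122.829 Y47.677
M4 S875
G1 X7.164 Y60.637 F1036
M5
G00 X21.443 Y53.161
M4 S875
G1 X21.307 Y49.602 F1036
G1 X31.062 Y51.220
G1 X47.614 Y56.386
G1 X67.872 Y63.470
G1 X88.742 Y70.841
G1 X107.131 Y76.870
G1 X119.947 Y79.927
G1 X124.097 Y78.381
M5
G00 X58.285 Y127.412
M4 S875
G1 X84.151 Y127.412 F1036
G1 X84.151 Y118.305
G1 X58.285 Y118.305
G1 X58.285 Y127.412
M5
G00 X119.887 Y76.762
M4 S875
G1 X66.256 Y60.218 F1036
M5
G00 X0.000 Y0.000

1 u = 1 mm; y_m = 143.065 − y.

[1] `<line>` line segment, #008000→cut S875 F1036: (122.829,47.677) → (7.164,60.637)

[2] `<path>` cubic bezier, #008000→cut S875 F1036: (21.443,53.161) → (21.307,49.602) → (31.062,51.220) → (47.614,56.386) → (67.872,63.470) → (88.742,70.841) → (107.131,76.870) → (119.947,79.927) → (124.097,78.381)

[3] `<path>` rectangle, #008000→cut S875 F1036: (58.285,127.412) → (84.151,127.412) → (84.151,118.305) → (58.285,118.305) → (58.285,127.412) (closed)

[4] `<polyline>` line segment, #008000→cut S875 F1036: (119.887,76.762) → (66.256,60.218)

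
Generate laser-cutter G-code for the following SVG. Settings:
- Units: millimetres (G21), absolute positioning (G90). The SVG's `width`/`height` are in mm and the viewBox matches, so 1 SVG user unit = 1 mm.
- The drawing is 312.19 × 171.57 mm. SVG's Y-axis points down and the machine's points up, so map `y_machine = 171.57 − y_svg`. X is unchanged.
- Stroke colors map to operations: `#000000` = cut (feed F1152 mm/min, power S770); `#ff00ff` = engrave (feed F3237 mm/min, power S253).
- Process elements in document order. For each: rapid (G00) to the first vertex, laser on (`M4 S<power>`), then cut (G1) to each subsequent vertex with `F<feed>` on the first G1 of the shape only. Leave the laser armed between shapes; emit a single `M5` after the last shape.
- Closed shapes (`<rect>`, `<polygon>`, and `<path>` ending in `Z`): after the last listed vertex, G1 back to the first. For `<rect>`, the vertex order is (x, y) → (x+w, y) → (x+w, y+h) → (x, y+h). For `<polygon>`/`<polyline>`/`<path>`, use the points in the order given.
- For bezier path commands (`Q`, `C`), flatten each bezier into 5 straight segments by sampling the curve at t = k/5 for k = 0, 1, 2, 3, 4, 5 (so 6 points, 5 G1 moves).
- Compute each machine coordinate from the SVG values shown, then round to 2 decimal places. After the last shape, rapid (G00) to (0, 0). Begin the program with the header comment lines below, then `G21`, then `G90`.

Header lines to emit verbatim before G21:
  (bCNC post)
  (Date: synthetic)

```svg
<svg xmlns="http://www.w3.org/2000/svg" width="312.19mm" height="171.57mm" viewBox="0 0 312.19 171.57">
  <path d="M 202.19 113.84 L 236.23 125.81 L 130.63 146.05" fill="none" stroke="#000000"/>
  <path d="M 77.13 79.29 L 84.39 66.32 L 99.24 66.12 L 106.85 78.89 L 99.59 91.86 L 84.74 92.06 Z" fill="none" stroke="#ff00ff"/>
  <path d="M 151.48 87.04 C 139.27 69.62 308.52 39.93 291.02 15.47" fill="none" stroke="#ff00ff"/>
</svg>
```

viewBox `0 0 312.19 171.57` with mm width/height → 1 unit = 1 mm. Flip: y_m = 171.57 − y_svg.

**Shape 1** — `<path>` open polyline, stroke `#000000` → cut (S770, F1152). Machine vertices: (202.19,57.73) → (236.23,45.76) → (130.63,25.52). Open path.

**Shape 2** — `<path>` regular polygon, stroke `#ff00ff` → engrave (S253, F3237). Machine vertices: (77.13,92.28) → (84.39,105.25) → (99.24,105.45) → (106.85,92.68) → (99.59,79.71) → (84.74,79.51) → (77.13,92.28). Closed: final G1 returns to the first vertex.

**Shape 3** — `<path>` cubic bezier, stroke `#ff00ff` → engrave (S253, F3237). Control points (SVG): P0=(151.48,87.04), P1=(139.27,69.62), P2=(308.52,39.93), P3=(291.02,15.47); sampled at t=k/5. Machine vertices: (151.48,84.53) → (162.98,96.31) → (200.36,110.20) → (245.95,125.36) → (282.06,140.94) → (291.02,156.10). Open path.

(bCNC post)
(Date: synthetic)
G21
G90
G00 X202.19 Y57.73
M4 S770
G1 X236.23 Y45.76 F1152
G1 X130.63 Y25.52
G00 X77.13 Y92.28
M4 S253
G1 X84.39 Y105.25 F3237
G1 X99.24 Y105.45
G1 X106.85 Y92.68
G1 X99.59 Y79.71
G1 X84.74 Y79.51
G1 X77.13 Y92.28
G00 X151.48 Y84.53
M4 S253
G1 X162.98 Y96.31 F3237
G1 X200.36 Y110.20
G1 X245.95 Y125.36
G1 X282.06 Y140.94
G1 X291.02 Y156.10
M5
G00 X0.00 Y0.00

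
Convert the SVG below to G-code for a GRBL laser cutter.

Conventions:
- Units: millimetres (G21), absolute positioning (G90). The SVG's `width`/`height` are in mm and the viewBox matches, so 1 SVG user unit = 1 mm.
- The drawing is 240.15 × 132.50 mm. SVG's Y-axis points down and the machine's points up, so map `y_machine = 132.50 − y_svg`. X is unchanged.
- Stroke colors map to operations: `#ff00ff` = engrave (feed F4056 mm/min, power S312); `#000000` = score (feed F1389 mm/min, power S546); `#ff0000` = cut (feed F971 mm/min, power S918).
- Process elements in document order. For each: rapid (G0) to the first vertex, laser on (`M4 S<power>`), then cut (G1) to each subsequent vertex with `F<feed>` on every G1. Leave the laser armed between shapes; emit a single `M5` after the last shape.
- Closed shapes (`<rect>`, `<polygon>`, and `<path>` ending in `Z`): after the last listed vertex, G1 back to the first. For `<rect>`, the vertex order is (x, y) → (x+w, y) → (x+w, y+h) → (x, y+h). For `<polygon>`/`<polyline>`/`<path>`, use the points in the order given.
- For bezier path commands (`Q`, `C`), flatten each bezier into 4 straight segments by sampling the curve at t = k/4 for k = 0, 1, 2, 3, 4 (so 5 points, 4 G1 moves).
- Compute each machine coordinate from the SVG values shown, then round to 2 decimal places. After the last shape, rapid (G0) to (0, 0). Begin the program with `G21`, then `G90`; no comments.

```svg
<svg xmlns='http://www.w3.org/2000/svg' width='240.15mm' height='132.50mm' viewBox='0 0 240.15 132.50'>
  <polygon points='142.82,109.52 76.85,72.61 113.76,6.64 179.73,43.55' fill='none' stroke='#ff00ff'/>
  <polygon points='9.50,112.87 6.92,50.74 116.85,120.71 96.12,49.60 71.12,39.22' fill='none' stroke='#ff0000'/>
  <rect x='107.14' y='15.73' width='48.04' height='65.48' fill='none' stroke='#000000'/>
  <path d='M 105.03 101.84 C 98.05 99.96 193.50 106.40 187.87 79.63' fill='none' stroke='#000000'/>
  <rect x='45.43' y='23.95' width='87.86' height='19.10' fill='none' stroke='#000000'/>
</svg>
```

Since the viewBox matches the mm dimensions, user units are millimetres directly. The only transform is the Y-flip y_m = 132.50 − y_svg.

Shape 1 is a regular polygon drawn with `<polygon>`. Its stroke #ff00ff means engrave at S312, F4056. After flipping Y the toolpath is (142.82,22.98) → (76.85,59.89) → (113.76,125.86) → (179.73,88.95) → (142.82,22.98), returning to the start.

Shape 2 is a closed polygon drawn with `<polygon>`. Its stroke #ff0000 means cut at S918, F971. After flipping Y the toolpath is (9.50,19.63) → (6.92,81.76) → (116.85,11.79) → (96.12,82.90) → (71.12,93.28) → (9.50,19.63), returning to the start.

Shape 3 is a rectangle drawn with `<rect>`. Its stroke #000000 means score at S546, F1389. After flipping Y the toolpath is (107.14,116.77) → (155.18,116.77) → (155.18,51.29) → (107.14,51.29) → (107.14,116.77), returning to the start.

Shape 4 is a cubic bezier drawn with `<path>`. Its stroke #000000 means score at S546, F1389. After flipping Y the toolpath is (105.03,30.66) → (115.82,31.16) → (145.94,32.43) → (176.32,38.37) → (187.87,52.87).

Shape 5 is a rectangle drawn with `<rect>`. Its stroke #000000 means score at S546, F1389. After flipping Y the toolpath is (45.43,108.55) → (133.29,108.55) → (133.29,89.45) → (45.43,89.45) → (45.43,108.55), returning to the start.

G21
G90
G0 X142.82 Y22.98
M4 S312
G1 X76.85 Y59.89 F4056
G1 X113.76 Y125.86 F4056
G1 X179.73 Y88.95 F4056
G1 X142.82 Y22.98 F4056
G0 X9.50 Y19.63
M4 S918
G1 X6.92 Y81.76 F971
G1 X116.85 Y11.79 F971
G1 X96.12 Y82.90 F971
G1 X71.12 Y93.28 F971
G1 X9.50 Y19.63 F971
G0 X107.14 Y116.77
M4 S546
G1 X155.18 Y116.77 F1389
G1 X155.18 Y51.29 F1389
G1 X107.14 Y51.29 F1389
G1 X107.14 Y116.77 F1389
G0 X105.03 Y30.66
M4 S546
G1 X115.82 Y31.16 F1389
G1 X145.94 Y32.43 F1389
G1 X176.32 Y38.37 F1389
G1 X187.87 Y52.87 F1389
G0 X45.43 Y108.55
M4 S546
G1 X133.29 Y108.55 F1389
G1 X133.29 Y89.45 F1389
G1 X45.43 Y89.45 F1389
G1 X45.43 Y108.55 F1389
M5
G0 X0.00 Y0.00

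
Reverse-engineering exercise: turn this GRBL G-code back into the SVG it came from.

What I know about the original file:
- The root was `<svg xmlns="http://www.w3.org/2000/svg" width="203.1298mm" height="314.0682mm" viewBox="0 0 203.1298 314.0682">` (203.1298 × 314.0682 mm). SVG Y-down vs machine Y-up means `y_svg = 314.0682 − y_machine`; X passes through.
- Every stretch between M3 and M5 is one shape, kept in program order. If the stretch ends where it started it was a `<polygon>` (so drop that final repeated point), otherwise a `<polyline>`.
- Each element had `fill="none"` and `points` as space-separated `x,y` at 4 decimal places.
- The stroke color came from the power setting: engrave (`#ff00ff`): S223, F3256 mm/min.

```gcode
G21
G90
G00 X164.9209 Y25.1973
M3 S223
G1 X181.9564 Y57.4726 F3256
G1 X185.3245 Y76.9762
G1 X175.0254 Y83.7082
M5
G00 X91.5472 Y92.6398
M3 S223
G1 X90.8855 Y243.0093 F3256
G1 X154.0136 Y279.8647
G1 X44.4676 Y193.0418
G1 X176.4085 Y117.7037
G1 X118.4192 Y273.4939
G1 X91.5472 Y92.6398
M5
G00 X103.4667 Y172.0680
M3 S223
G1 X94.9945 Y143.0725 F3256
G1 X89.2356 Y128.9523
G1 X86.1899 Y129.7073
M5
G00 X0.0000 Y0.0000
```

<svg xmlns="http://www.w3.org/2000/svg" width="203.1298mm" height="314.0682mm" viewBox="0 0 203.1298 314.0682">
  <polyline points="164.9209,288.8709 181.9564,256.5956 185.3245,237.0920 175.0254,230.3600" fill="none" stroke="#ff00ff"/>
  <polygon points="91.5472,221.4284 90.8855,71.0589 154.0136,34.2035 44.4676,121.0264 176.4085,196.3645 118.4192,40.5743" fill="none" stroke="#ff00ff"/>
  <polyline points="103.4667,142.0002 94.9945,170.9957 89.2356,185.1159 86.1899,184.3609" fill="none" stroke="#ff00ff"/>
</svg>

Machine Y-up, SVG Y-down with viewBox height 314.0682, so y_svg = 314.0682 − y_machine; X carries over. Every run uses S223, so all elements get stroke `#ff00ff` (engrave).

Run 1: The run is open, so emit a `<polyline>` with points (Y-flipped): 164.9209,288.8709 181.9564,256.5956 185.3245,237.0920 175.0254,230.3600.

Run 2: The run returns to its start, so emit a `<polygon>` with points (Y-flipped): 91.5472,221.4284 90.8855,71.0589 154.0136,34.2035 44.4676,121.0264 176.4085,196.3645 118.4192,40.5743.

Run 3: The run is open, so emit a `<polyline>` with points (Y-flipped): 103.4667,142.0002 94.9945,170.9957 89.2356,185.1159 86.1899,184.3609.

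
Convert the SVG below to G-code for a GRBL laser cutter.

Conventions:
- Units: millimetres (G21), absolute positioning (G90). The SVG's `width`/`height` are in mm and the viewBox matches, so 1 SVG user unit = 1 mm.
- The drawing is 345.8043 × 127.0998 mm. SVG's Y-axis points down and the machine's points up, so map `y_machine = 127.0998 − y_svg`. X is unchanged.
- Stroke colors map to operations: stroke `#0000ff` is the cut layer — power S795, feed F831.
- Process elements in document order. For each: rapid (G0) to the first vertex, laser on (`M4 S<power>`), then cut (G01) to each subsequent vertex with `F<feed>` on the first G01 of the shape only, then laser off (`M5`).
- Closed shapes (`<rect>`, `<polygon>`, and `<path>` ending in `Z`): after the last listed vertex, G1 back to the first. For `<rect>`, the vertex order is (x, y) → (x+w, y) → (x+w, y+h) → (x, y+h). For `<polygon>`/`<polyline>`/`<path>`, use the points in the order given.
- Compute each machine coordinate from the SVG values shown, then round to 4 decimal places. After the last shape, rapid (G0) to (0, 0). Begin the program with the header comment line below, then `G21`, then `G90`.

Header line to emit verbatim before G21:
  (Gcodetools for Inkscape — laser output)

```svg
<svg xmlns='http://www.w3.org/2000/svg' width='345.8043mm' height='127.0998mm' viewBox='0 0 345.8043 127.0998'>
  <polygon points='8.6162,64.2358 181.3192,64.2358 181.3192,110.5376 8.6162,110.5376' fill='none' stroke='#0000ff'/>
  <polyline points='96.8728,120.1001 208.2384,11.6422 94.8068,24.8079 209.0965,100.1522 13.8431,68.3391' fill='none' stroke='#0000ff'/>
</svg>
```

(Gcodetools for Inkscape — laser output)
G21
G90
G0 X8.6162 Y62.8640
M4 S795
G01 X181.3192 Y62.8640 F831
G01 X181.3192 Y16.5622
G01 X8.6162 Y16.5622
G01 X8.6162 Y62.8640
M5
G0 X96.8728 Y6.9997
M4 S795
G01 X208.2384 Y115.4576 F831
G01 X94.8068 Y102.2919
G01 X209.0965 Y26.9476
G01 X13.8431 Y58.7607
M5
G0 X0.0000 Y0.0000

viewBox `0 0 345.8043 127.0998` with mm width/height → 1 unit = 1 mm. Flip: y_m = 127.0998 − y_svg.

**Shape 1** — `<polygon>` rectangle, stroke `#0000ff` → cut (S795, F831). Machine vertices: (8.6162,62.8640) → (181.3192,62.8640) → (181.3192,16.5622) → (8.6162,16.5622) → (8.6162,62.8640). Closed: final G1 returns to the first vertex.

**Shape 2** — `<polyline>` open polyline, stroke `#0000ff` → cut (S795, F831). Machine vertices: (96.8728,6.9997) → (208.2384,115.4576) → (94.8068,102.2919) → (209.0965,26.9476) → (13.8431,58.7607). Open path.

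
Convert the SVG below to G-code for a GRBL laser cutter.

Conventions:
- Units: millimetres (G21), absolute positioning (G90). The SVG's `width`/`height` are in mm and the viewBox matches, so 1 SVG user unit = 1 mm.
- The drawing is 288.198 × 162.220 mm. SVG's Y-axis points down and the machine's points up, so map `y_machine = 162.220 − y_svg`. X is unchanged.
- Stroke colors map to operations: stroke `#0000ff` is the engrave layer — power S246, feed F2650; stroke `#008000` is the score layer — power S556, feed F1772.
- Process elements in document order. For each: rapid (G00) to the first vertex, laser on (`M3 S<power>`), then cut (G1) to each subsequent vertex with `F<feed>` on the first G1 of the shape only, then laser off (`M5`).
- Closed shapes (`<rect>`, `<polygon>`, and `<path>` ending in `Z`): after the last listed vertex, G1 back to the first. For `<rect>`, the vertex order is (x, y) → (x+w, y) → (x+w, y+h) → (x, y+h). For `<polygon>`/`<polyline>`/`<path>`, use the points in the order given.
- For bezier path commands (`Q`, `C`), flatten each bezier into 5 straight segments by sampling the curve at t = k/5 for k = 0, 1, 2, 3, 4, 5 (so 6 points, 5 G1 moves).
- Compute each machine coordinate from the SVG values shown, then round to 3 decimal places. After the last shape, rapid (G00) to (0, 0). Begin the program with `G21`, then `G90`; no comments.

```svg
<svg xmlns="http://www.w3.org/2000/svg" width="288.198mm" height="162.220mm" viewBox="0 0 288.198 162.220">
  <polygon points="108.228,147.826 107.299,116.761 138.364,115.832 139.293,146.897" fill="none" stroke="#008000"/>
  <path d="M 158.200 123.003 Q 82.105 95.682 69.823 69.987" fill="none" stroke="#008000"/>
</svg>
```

G21
G90
G00 X108.228 Y14.394
M3 S556
G1 X107.299 Y45.459 F1772
G1 X138.364 Y46.388
G1 X139.293 Y15.323
G1 X108.228 Y14.394
M5
G00 X158.200 Y39.217
M3 S556
G1 X130.315 Y50.080 F1772
G1 X107.534 Y60.814
G1 X89.859 Y71.417
G1 X77.288 Y81.890
G1 X69.823 Y92.233
M5
G00 X0.000 Y0.000

1 u = 1 mm; y_m = 162.220 − y.

[1] `<polygon>` regular polygon, #008000→score S556 F1772: (108.228,14.394) → (107.299,45.459) → (138.364,46.388) → (139.293,15.323) → (108.228,14.394) (closed)

[2] `<path>` quadratic bezier, #008000→score S556 F1772: (158.200,39.217) → (130.315,50.080) → (107.534,60.814) → (89.859,71.417) → (77.288,81.890) → (69.823,92.233)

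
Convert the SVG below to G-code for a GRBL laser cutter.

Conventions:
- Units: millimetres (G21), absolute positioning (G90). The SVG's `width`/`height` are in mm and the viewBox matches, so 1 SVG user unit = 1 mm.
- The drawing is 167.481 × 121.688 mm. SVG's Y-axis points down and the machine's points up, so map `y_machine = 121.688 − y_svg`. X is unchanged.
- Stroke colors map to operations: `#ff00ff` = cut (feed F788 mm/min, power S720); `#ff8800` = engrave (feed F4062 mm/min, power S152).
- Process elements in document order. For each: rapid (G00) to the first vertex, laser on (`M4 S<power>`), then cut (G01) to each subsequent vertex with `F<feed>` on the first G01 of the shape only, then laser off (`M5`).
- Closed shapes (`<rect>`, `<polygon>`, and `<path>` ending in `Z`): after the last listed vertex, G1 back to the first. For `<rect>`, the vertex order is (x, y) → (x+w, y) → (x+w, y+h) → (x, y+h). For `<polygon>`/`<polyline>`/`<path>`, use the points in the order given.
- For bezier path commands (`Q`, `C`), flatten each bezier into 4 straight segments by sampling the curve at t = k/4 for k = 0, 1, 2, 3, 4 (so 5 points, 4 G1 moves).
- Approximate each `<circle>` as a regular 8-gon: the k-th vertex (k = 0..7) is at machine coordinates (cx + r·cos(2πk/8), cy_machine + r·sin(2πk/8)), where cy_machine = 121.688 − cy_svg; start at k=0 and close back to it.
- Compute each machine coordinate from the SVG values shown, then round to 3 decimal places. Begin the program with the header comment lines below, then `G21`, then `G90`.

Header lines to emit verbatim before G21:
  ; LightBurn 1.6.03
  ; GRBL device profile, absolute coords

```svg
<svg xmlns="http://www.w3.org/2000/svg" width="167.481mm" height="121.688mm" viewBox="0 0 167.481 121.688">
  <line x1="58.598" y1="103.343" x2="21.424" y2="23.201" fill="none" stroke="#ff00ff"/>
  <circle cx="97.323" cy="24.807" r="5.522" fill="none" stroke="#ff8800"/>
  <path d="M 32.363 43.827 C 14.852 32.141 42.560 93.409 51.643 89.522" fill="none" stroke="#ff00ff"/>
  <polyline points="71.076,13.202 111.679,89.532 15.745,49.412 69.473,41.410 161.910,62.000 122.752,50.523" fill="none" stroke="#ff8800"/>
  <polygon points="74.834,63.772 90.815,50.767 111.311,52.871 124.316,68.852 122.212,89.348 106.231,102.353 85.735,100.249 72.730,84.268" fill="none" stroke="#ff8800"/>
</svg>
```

Since the viewBox matches the mm dimensions, user units are millimetres directly. The only transform is the Y-flip y_m = 121.688 − y_svg.

Shape 1 is a line segment drawn with `<line>`. Its stroke #ff00ff means cut at S720, F788. After flipping Y the toolpath is (58.598,18.345) → (21.424,98.487).

Shape 2 is a circle drawn with `<circle>`. Its stroke #ff8800 means engrave at S152, F4062. After flipping Y the toolpath is (102.845,96.881) → (101.228,100.786) → (97.323,102.403) → (93.418,100.786) → (91.801,96.881) → (93.418,92.976) → (97.323,91.359) → (101.228,92.976) → (102.845,96.881), returning to the start.

Shape 3 is a cubic bezier drawn with `<path>`. Its stroke #ff00ff means cut at S720, F788. After flipping Y the toolpath is (32.363,77.861) → (26.711,75.105) → (32.030,57.938) → (42.336,39.309) → (51.643,32.166).

Shape 4 is a open polyline drawn with `<polyline>`. Its stroke #ff8800 means engrave at S152, F4062. After flipping Y the toolpath is (71.076,108.486) → (111.679,32.156) → (15.745,72.276) → (69.473,80.278) → (161.910,59.688) → (122.752,71.165).

Shape 5 is a regular polygon drawn with `<polygon>`. Its stroke #ff8800 means engrave at S152, F4062. After flipping Y the toolpath is (74.834,57.916) → (90.815,70.921) → (111.311,68.817) → (124.316,52.836) → (122.212,32.340) → (106.231,19.335) → (85.735,21.439) → (72.730,37.420) → (74.834,57.916), returning to the start.

; LightBurn 1.6.03
; GRBL device profile, absolute coords
G21
G90
G00 X58.598 Y18.345
M4 S720
G01 X21.424 Y98.487 F788
M5
G00 X102.845 Y96.881
M4 S152
G01 X101.228 Y100.786 F4062
G01 X97.323 Y102.403
G01 X93.418 Y100.786
G01 X91.801 Y96.881
G01 X93.418 Y92.976
G01 X97.323 Y91.359
G01 X101.228 Y92.976
G01 X102.845 Y96.881
M5
G00 X32.363 Y77.861
M4 S720
G01 X26.711 Y75.105 F788
G01 X32.030 Y57.938
G01 X42.336 Y39.309
G01 X51.643 Y32.166
M5
G00 X71.076 Y108.486
M4 S152
G01 X111.679 Y32.156 F4062
G01 X15.745 Y72.276
G01 X69.473 Y80.278
G01 X161.910 Y59.688
G01 X122.752 Y71.165
M5
G00 X74.834 Y57.916
M4 S152
G01 X90.815 Y70.921 F4062
G01 X111.311 Y68.817
G01 X124.316 Y52.836
G01 X122.212 Y32.340
G01 X106.231 Y19.335
G01 X85.735 Y21.439
G01 X72.730 Y37.420
G01 X74.834 Y57.916
M5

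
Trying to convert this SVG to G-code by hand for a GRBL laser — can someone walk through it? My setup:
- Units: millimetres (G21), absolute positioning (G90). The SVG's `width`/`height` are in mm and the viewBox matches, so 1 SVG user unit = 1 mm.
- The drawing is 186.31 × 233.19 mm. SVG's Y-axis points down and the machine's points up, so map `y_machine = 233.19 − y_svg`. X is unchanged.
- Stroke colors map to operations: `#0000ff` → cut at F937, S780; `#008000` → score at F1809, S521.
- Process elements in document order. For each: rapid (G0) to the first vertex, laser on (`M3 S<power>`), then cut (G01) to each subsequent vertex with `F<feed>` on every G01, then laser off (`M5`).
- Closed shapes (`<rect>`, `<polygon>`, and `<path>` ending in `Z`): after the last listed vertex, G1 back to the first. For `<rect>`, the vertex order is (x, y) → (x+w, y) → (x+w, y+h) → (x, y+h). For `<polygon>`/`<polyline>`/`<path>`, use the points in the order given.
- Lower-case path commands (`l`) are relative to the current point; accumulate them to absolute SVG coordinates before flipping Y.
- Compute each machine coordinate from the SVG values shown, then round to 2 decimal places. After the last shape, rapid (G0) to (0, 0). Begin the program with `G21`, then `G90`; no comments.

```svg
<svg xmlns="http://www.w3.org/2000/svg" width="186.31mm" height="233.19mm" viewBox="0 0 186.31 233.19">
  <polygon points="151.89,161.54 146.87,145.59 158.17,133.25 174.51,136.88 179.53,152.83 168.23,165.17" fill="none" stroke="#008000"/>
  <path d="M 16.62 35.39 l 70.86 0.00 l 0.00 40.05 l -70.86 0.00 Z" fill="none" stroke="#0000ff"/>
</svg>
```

viewBox `0 0 186.31 233.19` with mm width/height → 1 unit = 1 mm. Flip: y_m = 233.19 − y_svg.

**Shape 1** — `<polygon>` regular polygon, stroke `#008000` → score (S521, F1809). Machine vertices: (151.89,71.65) → (146.87,87.60) → (158.17,99.94) → (174.51,96.31) → (179.53,80.36) → (168.23,68.02) → (151.89,71.65). Closed: final G1 returns to the first vertex.

**Shape 2** — `<path>` rectangle, stroke `#0000ff` → cut (S780, F937). Machine vertices: (16.62,197.80) → (87.48,197.80) → (87.48,157.75) → (16.62,157.75) → (16.62,197.80). Closed: final G1 returns to the first vertex.

G21
G90
G0 X151.89 Y71.65
M3 S521
G01 X146.87 Y87.60 F1809
G01 X158.17 Y99.94 F1809
G01 X174.51 Y96.31 F1809
G01 X179.53 Y80.36 F1809
G01 X168.23 Y68.02 F1809
G01 X151.89 Y71.65 F1809
M5
G0 X16.62 Y197.80
M3 S780
G01 X87.48 Y197.80 F937
G01 X87.48 Y157.75 F937
G01 X16.62 Y157.75 F937
G01 X16.62 Y197.80 F937
M5
G0 X0.00 Y0.00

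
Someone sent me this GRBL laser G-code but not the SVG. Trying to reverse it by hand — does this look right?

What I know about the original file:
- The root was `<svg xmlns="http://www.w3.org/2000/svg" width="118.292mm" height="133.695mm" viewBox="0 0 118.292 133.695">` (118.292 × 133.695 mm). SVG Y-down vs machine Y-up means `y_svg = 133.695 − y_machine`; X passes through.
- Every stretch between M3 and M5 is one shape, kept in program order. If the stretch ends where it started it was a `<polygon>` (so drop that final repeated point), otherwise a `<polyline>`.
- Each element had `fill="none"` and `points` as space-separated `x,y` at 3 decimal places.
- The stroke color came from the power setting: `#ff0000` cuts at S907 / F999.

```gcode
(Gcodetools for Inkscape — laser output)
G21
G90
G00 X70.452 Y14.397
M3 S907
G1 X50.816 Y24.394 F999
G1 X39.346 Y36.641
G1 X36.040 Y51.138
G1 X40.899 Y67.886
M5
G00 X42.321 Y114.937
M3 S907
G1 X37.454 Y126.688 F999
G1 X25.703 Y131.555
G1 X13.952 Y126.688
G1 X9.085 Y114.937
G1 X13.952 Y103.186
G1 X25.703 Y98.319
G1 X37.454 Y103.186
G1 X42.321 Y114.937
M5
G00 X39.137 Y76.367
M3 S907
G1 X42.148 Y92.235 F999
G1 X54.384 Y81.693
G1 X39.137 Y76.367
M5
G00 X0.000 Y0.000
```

Each laser-on run becomes one SVG element. Flip Y back into SVG space with y_svg = 133.695 − y_machine. Every run uses S907, so all elements get stroke `#ff0000` (cut).

Run 1: The run is open, so emit a `<polyline>` with points (Y-flipped): 70.452,119.298 50.816,109.301 39.346,97.054 36.040,82.557 40.899,65.809.

Run 2: The run returns to its start, so emit a `<polygon>` with points (Y-flipped): 42.321,18.758 37.454,7.007 25.703,2.140 13.952,7.007 9.085,18.758 13.952,30.509 25.703,35.376 37.454,30.509.

Run 3: The run returns to its start, so emit a `<polygon>` with points (Y-flipped): 39.137,57.328 42.148,41.460 54.384,52.002.

<svg xmlns="http://www.w3.org/2000/svg" width="118.292mm" height="133.695mm" viewBox="0 0 118.292 133.695">
  <polyline points="70.452,119.298 50.816,109.301 39.346,97.054 36.040,82.557 40.899,65.809" fill="none" stroke="#ff0000"/>
  <polygon points="42.321,18.758 37.454,7.007 25.703,2.140 13.952,7.007 9.085,18.758 13.952,30.509 25.703,35.376 37.454,30.509" fill="none" stroke="#ff0000"/>
  <polygon points="39.137,57.328 42.148,41.460 54.384,52.002" fill="none" stroke="#ff0000"/>
</svg>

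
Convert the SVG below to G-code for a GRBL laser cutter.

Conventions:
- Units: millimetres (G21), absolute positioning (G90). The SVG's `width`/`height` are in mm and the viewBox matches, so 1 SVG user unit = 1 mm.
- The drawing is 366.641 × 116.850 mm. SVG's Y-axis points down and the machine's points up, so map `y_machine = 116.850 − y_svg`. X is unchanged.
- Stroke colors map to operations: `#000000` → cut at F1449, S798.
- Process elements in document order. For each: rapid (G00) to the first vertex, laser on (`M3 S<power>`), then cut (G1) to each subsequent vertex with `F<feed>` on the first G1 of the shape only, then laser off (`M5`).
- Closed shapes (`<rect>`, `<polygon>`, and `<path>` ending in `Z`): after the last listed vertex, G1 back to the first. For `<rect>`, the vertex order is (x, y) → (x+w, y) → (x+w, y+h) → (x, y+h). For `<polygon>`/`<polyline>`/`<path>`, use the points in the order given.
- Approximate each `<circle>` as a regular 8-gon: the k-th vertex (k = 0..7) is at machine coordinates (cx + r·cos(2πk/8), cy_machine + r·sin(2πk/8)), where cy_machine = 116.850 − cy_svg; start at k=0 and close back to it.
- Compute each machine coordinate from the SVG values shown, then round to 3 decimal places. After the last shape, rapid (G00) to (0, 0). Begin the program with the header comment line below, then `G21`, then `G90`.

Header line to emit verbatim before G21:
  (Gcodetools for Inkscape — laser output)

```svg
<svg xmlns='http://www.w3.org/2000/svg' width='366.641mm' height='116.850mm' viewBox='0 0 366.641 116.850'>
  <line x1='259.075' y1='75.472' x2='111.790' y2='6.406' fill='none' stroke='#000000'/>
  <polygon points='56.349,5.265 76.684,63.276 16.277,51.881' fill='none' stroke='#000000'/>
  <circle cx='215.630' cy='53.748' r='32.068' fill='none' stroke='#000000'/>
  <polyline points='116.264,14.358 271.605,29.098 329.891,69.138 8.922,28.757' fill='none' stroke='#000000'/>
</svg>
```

(Gcodetools for Inkscape — laser output)
G21
G90
G00 X259.075 Y41.378
M3 S798
G1 X111.790 Y110.444 F1449
M5
G00 X56.349 Y111.585
M3 S798
G1 X76.684 Y53.574 F1449
G1 X16.277 Y64.969
G1 X56.349 Y111.585
M5
G00 X247.698 Y63.102
M3 S798
G1 X238.306 Y85.778 F1449
G1 X215.630 Y95.170
G1 X192.954 Y85.778
G1 X183.562 Y63.102
G1 X192.954 Y40.426
G1 X215.630 Y31.034
G1 X238.306 Y40.426
G1 X247.698 Y63.102
M5
G00 X116.264 Y102.492
M3 S798
G1 X271.605 Y87.752 F1449
G1 X329.891 Y47.712
G1 X8.922 Y88.093
M5
G00 X0.000 Y0.000

1 u = 1 mm; y_m = 116.850 − y.

[1] `<line>` line segment, #000000→cut S798 F1449: (259.075,41.378) → (111.790,110.444)

[2] `<polygon>` regular polygon, #000000→cut S798 F1449: (56.349,111.585) → (76.684,53.574) → (16.277,64.969) → (56.349,111.585) (closed)

[3] `<circle>` circle, #000000→cut S798 F1449: (247.698,63.102) → (238.306,85.778) → (215.630,95.170) → (192.954,85.778) → (183.562,63.102) → (192.954,40.426) → (215.630,31.034) → (238.306,40.426) → (247.698,63.102) (closed)

[4] `<polyline>` open polyline, #000000→cut S798 F1449: (116.264,102.492) → (271.605,87.752) → (329.891,47.712) → (8.922,88.093)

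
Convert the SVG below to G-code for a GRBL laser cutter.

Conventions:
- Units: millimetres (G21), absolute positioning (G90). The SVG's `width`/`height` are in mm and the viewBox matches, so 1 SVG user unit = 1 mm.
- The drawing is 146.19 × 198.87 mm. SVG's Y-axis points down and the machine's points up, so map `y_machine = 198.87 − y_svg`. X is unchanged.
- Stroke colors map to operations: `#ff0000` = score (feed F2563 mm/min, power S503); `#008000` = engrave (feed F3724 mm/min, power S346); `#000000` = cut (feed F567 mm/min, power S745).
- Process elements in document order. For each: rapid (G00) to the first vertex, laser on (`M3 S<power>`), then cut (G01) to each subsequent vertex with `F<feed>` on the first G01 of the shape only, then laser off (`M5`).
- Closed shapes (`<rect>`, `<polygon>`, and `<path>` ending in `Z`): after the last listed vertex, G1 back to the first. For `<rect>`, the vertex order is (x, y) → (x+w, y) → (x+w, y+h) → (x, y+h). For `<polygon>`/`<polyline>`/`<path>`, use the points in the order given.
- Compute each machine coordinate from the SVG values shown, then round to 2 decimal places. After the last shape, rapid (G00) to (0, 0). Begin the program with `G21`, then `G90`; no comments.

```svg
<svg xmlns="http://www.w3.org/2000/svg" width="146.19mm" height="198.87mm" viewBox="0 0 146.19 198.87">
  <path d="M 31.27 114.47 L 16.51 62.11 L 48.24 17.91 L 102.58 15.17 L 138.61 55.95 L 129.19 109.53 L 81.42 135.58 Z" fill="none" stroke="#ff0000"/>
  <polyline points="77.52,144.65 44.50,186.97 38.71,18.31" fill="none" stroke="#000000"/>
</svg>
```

G21
G90
G00 X31.27 Y84.40
M3 S503
G01 X16.51 Y136.76 F2563
G01 X48.24 Y180.96
G01 X102.58 Y183.70
G01 X138.61 Y142.92
G01 X129.19 Y89.34
G01 X81.42 Y63.29
G01 X31.27 Y84.40
M5
G00 X77.52 Y54.22
M3 S745
G01 X44.50 Y11.90 F567
G01 X38.71 Y180.56
M5
G00 X0.00 Y0.00

Since the viewBox matches the mm dimensions, user units are millimetres directly. The only transform is the Y-flip y_m = 198.87 − y_svg.

Shape 1 is a regular polygon drawn with `<path>`. Its stroke #ff0000 means score at S503, F2563. After flipping Y the toolpath is (31.27,84.40) → (16.51,136.76) → (48.24,180.96) → (102.58,183.70) → (138.61,142.92) → (129.19,89.34) → (81.42,63.29) → (31.27,84.40), returning to the start.

Shape 2 is a open polyline drawn with `<polyline>`. Its stroke #000000 means cut at S745, F567. After flipping Y the toolpath is (77.52,54.22) → (44.50,11.90) → (38.71,180.56).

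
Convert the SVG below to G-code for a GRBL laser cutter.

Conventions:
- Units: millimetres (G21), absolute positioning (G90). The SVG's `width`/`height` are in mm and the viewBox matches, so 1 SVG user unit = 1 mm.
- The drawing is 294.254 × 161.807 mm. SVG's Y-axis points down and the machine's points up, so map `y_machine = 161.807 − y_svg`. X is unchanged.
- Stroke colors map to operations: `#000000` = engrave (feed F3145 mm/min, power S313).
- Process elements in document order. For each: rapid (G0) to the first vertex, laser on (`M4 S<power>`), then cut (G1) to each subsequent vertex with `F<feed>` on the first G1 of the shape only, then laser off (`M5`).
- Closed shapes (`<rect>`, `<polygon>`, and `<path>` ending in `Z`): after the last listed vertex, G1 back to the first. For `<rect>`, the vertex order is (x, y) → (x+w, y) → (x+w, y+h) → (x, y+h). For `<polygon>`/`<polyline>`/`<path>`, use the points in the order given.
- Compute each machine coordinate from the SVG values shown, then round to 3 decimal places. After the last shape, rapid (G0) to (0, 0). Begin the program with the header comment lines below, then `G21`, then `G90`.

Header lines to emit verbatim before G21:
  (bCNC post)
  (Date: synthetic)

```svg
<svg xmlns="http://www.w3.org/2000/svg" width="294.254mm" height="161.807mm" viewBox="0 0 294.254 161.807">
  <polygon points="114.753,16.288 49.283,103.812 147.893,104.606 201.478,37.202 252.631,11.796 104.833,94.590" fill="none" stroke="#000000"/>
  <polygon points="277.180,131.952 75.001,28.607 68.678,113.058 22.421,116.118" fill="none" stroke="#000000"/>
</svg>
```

(bCNC post)
(Date: synthetic)
G21
G90
G0 X114.753 Y145.519
M4 S313
G1 X49.283 Y57.995 F3145
G1 X147.893 Y57.201
G1 X201.478 Y124.605
G1 X252.631 Y150.011
G1 X104.833 Y67.217
G1 X114.753 Y145.519
M5
G0 X277.180 Y29.855
M4 S313
G1 X75.001 Y133.200 F3145
G1 X68.678 Y48.749
G1 X22.421 Y45.689
G1 X277.180 Y29.855
M5
G0 X0.000 Y0.000

1 u = 1 mm; y_m = 161.807 − y.

[1] `<polygon>` closed polygon, #000000→engrave S313 F3145: (114.753,145.519) → (49.283,57.995) → (147.893,57.201) → (201.478,124.605) → (252.631,150.011) → (104.833,67.217) → (114.753,145.519) (closed)

[2] `<polygon>` closed polygon, #000000→engrave S313 F3145: (277.180,29.855) → (75.001,133.200) → (68.678,48.749) → (22.421,45.689) → (277.180,29.855) (closed)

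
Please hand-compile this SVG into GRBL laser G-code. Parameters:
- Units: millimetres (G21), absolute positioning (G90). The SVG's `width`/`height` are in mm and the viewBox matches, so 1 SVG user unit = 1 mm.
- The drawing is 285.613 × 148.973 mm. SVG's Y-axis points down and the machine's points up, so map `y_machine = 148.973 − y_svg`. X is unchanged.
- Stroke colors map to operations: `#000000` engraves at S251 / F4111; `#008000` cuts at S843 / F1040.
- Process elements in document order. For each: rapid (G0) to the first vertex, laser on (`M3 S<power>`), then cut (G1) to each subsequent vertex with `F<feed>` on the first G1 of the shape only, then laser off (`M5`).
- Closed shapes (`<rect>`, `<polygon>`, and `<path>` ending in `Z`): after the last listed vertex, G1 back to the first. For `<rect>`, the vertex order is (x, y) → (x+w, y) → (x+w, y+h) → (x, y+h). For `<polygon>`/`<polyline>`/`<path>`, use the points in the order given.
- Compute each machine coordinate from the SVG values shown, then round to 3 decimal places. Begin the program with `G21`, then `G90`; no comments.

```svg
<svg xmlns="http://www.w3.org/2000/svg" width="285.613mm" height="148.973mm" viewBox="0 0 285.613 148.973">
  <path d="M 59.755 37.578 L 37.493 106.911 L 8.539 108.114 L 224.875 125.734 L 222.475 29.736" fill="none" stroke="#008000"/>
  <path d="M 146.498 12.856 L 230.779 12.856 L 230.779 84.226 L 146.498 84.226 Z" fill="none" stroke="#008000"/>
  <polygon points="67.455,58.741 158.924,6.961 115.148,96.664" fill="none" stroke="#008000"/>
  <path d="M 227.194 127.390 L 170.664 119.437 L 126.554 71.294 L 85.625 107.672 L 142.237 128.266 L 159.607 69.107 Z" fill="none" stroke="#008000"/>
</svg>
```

G21
G90
G0 X59.755 Y111.395
M3 S843
G1 X37.493 Y42.062 F1040
G1 X8.539 Y40.859
G1 X224.875 Y23.239
G1 X222.475 Y119.237
M5
G0 X146.498 Y136.117
M3 S843
G1 X230.779 Y136.117 F1040
G1 X230.779 Y64.747
G1 X146.498 Y64.747
G1 X146.498 Y136.117
M5
G0 X67.455 Y90.232
M3 S843
G1 X158.924 Y142.012 F1040
G1 X115.148 Y52.309
G1 X67.455 Y90.232
M5
G0 X227.194 Y21.583
M3 S843
G1 X170.664 Y29.536 F1040
G1 X126.554 Y77.679
G1 X85.625 Y41.301
G1 X142.237 Y20.707
G1 X159.607 Y79.866
G1 X227.194 Y21.583
M5

1 u = 1 mm; y_m = 148.973 − y.

[1] `<path>` open polyline, #008000→cut S843 F1040: (59.755,111.395) → (37.493,42.062) → (8.539,40.859) → (224.875,23.239) → (222.475,119.237)

[2] `<path>` rectangle, #008000→cut S843 F1040: (146.498,136.117) → (230.779,136.117) → (230.779,64.747) → (146.498,64.747) → (146.498,136.117) (closed)

[3] `<polygon>` closed polygon, #008000→cut S843 F1040: (67.455,90.232) → (158.924,142.012) → (115.148,52.309) → (67.455,90.232) (closed)

[4] `<path>` closed polygon, #008000→cut S843 F1040: (227.194,21.583) → (170.664,29.536) → (126.554,77.679) → (85.625,41.301) → (142.237,20.707) → (159.607,79.866) → (227.194,21.583) (closed)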